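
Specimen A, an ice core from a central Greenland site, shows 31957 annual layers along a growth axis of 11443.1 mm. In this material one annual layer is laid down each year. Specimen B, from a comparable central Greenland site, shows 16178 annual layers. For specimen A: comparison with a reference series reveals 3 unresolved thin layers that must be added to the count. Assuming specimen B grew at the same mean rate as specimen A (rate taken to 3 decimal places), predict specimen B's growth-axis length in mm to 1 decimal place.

5791.7 mm

Specimen A: adjusted count: 31957 + 3 = 31960 annual layers.
A: 11443.1 mm over 31960 years gives 11443.1 / 31960 ≈ 0.358 mm/year.
Length of B = 0.358 × 16178 = 5791.7 mm.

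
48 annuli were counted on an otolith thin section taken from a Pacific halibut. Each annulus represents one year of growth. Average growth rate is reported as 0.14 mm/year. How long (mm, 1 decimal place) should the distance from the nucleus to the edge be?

6.7 mm

The record spans 48 years at 0.14 mm per year.
Length ≈ 0.14 × 48 = 6.7 mm.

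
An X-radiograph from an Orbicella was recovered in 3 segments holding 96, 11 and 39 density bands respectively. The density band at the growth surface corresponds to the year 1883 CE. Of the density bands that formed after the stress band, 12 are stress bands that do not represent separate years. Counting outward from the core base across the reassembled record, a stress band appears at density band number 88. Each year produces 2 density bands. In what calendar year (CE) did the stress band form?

1860 CE

Total density bands = 96 + 11 + 39 = 146.
The stress band sits at density band 88 from the core base, so 146 − 88 = 58 density bands formed after it.
Removing the 12 false density bands leaves 58 − 12 = 46 true density bands beyond the stress band.
46 density bands at 2 per year is 46 / 2 = 23 years.
1883 − 23 = 1860 CE.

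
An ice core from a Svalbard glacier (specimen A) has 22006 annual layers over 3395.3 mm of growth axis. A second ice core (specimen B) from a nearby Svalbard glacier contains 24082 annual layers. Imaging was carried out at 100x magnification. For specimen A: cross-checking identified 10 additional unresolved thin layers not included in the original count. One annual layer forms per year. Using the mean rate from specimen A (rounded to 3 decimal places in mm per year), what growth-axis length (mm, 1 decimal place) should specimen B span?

3708.6 mm

Specimen A: true annual layer count = 22006 + 10 = 22016.
A: 3395.3 mm over 22016 years gives 3395.3 / 22016 ≈ 0.154 mm/yr.
B's length ≈ 0.154 × 24082 = 3708.6 mm.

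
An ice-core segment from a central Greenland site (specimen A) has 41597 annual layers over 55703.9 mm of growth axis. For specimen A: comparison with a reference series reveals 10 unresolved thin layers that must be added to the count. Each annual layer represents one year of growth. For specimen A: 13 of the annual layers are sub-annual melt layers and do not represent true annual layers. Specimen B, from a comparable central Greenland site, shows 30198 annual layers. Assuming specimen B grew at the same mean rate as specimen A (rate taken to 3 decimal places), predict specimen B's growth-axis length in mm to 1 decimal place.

40435.1 mm

Specimen A: true annual layer count = 41597 − 13 + 10 = 41594.
A: Extension rate ≈ 55703.9 / 41594 = 1.339 mm/yr.
B's length ≈ 1.339 × 30198 = 40435.1 mm.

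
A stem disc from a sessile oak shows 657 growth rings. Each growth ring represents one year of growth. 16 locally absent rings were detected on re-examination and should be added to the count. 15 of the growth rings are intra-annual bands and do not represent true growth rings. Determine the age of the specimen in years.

658 years

Adjusted count: 657 − 15 + 16 = 658 growth rings.
With a one-to-one growth ring periodicity this is 658 years.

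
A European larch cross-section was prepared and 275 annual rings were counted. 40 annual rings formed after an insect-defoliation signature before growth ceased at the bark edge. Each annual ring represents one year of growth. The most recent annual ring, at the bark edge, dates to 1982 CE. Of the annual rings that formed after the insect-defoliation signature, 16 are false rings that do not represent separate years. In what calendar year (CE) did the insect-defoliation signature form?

1958 CE

There are 40 annual rings younger than the insect-defoliation signature.
Removing the 16 false annual rings leaves 40 − 16 = 24 true annual rings beyond the insect-defoliation signature.
The annual ring at the bark edge is 1982 CE, so the insect-defoliation signature dates to 1982 − 24 = 1958 CE.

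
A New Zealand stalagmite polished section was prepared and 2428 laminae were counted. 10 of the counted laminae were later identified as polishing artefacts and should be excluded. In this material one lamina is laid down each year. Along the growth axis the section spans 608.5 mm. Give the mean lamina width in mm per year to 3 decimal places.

0.252 mm per year

Correcting the raw count gives 2428 − 10 = 2418 true laminae.
Mean rate = 608.5 mm / 2418 years ≈ 0.252 mm per year.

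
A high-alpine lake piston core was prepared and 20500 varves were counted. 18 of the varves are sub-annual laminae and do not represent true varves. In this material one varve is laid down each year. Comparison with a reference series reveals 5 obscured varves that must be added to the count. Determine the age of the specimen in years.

20487 years

Adjusted count: 20500 − 18 + 5 = 20487 varves.
At one varve per year, that is 20487 years.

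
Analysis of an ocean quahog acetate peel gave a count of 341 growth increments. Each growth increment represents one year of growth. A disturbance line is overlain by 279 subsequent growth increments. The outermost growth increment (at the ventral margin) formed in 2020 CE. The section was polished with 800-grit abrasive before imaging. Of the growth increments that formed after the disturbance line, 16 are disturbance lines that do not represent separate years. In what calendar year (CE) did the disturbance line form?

279 growth increments post-date the disturbance line.
Excluding 16 false growth increments: 279 − 16 = 263.
The growth increment at the ventral margin is 2020 CE, so the disturbance line dates to 2020 − 263 = 1757 CE.

1757 CE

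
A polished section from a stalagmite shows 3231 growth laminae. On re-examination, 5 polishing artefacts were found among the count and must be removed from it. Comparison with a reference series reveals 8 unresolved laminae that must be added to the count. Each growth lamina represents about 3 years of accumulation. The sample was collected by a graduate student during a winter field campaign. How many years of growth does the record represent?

Correcting the raw count gives 3231 − 5 + 8 = 3234 true growth laminae.
3234 growth laminae at 3 years each span 3234 × 3 = 9702 years.

9702 years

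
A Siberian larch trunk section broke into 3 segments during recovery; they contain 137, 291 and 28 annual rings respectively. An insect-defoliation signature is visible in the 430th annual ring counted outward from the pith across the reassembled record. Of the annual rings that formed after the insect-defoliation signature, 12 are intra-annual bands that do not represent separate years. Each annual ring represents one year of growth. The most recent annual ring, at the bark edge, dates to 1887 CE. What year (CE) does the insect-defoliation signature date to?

Total annual rings = 137 + 291 + 28 = 456.
456 − 430 = 26 annual rings lie beyond the insect-defoliation signature toward the bark edge.
Removing the 12 false annual rings leaves 26 − 12 = 14 true annual rings beyond the insect-defoliation signature.
1887 − 14 = 1873 CE.

1873 CE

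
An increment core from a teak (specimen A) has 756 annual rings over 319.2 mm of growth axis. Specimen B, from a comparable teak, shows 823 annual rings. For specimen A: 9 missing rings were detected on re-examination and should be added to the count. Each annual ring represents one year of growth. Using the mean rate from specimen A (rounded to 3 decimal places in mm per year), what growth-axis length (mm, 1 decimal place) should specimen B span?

343.2 mm

Specimen A: true annual ring count = 756 + 9 = 765.
A: Extension rate ≈ 319.2 / 765 = 0.417 mm/yr.
B's length ≈ 0.417 × 823 = 343.2 mm.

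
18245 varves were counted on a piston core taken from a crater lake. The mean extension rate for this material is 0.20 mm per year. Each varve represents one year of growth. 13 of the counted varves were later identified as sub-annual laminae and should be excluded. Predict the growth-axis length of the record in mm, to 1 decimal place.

3646.4 mm

True varve count = 18245 − 13 = 18232.
Predicted length = 0.20 mm/year × 18232 years = 3646.4 mm.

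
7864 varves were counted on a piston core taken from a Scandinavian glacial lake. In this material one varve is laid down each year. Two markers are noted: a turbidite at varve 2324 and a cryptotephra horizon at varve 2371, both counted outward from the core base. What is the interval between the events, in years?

47 years

2371 − 2324 = 47 varves lie between the two events.
One varve per year makes the interval 47 years.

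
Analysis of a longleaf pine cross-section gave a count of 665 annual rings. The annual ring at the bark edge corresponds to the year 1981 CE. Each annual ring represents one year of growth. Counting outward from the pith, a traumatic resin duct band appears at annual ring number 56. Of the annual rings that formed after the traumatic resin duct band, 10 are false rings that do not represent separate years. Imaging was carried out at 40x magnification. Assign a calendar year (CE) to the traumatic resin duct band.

1382 CE

Between annual ring 56 and the bark edge there are 665 − 56 = 609 annual rings.
Removing the 10 false annual rings leaves 609 − 10 = 599 true annual rings beyond the traumatic resin duct band.
Counting back 599 years from 1981 CE places the traumatic resin duct band in 1981 − 599 = 1382 CE.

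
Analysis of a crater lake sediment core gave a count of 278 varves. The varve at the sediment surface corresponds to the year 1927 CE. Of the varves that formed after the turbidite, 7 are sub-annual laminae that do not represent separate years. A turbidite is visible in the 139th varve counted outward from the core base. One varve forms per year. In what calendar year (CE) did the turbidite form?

1795 CE

Between varve 139 and the sediment surface there are 278 − 139 = 139 varves.
139 − 7 false = 132 true varves after the turbidite.
Counting back 132 years from 1927 CE places the turbidite in 1927 − 132 = 1795 CE.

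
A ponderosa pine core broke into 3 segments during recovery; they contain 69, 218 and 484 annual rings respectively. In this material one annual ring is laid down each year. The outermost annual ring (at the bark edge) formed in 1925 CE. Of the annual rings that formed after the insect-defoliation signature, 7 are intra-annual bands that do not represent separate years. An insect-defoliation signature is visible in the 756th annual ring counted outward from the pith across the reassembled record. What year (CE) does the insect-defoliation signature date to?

Total annual rings = 69 + 218 + 484 = 771.
771 − 756 = 15 annual rings lie beyond the insect-defoliation signature toward the bark edge.
Removing the 7 false annual rings leaves 15 − 7 = 8 true annual rings beyond the insect-defoliation signature.
The annual ring at the bark edge is 1925 CE, so the insect-defoliation signature dates to 1925 − 8 = 1917 CE.

1917 CE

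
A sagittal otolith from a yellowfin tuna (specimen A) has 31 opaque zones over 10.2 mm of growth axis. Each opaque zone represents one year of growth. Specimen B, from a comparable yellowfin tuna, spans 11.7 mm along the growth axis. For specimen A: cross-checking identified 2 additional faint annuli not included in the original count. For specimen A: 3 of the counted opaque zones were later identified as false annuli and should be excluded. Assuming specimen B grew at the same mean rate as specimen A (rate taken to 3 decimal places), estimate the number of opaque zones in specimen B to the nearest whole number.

34 opaque zones

Specimen A: true opaque zone count = 31 − 3 + 2 = 30.
A: 10.2 mm over 30 years gives 10.2 / 30 ≈ 0.340 mm/yr.
For B, 11.7 / 0.340 = 34.41 years ≈ 34 opaque zones.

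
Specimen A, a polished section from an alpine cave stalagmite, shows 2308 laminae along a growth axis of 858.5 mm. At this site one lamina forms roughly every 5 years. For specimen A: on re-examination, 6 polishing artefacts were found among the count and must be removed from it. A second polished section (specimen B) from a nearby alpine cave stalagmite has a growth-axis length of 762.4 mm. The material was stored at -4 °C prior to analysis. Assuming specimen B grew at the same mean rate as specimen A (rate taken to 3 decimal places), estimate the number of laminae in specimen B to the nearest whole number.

2033 laminae

Specimen A: adjusted count: 2308 − 6 = 2302 laminae.
Specimen A: at 5 years per lamina, 2302 × 5 = 11510 years.
A: Extension rate ≈ 858.5 / 11510 = 0.075 mm/year.
B spans 762.4 / 0.075 = 10165.33 years; at 5 years per lamina that is 10165.33 / 5 ≈ 2033 laminae.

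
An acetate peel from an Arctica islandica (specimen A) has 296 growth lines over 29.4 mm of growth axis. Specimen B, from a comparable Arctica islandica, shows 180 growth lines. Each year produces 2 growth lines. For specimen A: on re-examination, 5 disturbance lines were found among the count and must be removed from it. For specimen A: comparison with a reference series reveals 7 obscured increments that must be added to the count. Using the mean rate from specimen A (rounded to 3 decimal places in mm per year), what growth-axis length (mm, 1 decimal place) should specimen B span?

17.7 mm

Specimen A: after corrections the count is 296 − 5 + 7 = 298 growth lines.
Specimen A: with 2 growth lines per year, 298 / 2 = 149 years.
A: Mean rate = 29.4 mm / 149 years ≈ 0.197 mm per year.
Specimen B: with 2 growth lines per year, 180 / 2 = 90 years. For B, 0.197 mm/year × 90 years = 17.7 mm.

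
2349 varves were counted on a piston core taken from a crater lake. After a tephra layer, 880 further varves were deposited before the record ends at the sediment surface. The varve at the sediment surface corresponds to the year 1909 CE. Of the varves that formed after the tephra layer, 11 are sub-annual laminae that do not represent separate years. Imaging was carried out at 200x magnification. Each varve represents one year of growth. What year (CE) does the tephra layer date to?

1040 CE

880 varves formed after the tephra layer.
Removing the 11 false varves leaves 880 − 11 = 869 true varves beyond the tephra layer.
1909 − 869 = 1040 CE.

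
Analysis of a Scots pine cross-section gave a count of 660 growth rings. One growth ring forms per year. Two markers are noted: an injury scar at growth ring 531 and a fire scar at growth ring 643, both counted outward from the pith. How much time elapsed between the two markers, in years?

The two markers are separated by 643 − 531 = 112 growth rings.
At one growth ring per year, 112 years elapsed between them.

112 yr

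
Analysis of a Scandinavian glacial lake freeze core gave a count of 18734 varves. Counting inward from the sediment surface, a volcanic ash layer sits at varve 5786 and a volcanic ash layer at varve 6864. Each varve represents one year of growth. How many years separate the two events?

1078 years

6864 − 5786 = 1078 varves lie between the two events.
That is 1078 years at one varve per year.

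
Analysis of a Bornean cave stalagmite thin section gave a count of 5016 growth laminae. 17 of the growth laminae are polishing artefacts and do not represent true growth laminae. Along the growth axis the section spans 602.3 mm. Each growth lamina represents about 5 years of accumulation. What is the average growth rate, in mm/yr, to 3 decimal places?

0.024 mm/yr

True growth lamina count = 5016 − 17 = 4999.
4999 growth laminae at 5 years each span 4999 × 5 = 24995 years.
602.3 mm over 24995 years gives 602.3 / 24995 ≈ 0.024 mm/yr.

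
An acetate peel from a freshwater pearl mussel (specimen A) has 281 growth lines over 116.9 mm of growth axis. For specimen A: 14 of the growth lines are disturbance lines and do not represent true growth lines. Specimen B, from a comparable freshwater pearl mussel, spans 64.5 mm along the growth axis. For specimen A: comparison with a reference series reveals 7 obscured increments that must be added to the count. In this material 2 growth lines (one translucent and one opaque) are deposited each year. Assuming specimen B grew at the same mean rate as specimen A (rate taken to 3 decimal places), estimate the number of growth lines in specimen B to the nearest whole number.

151 growth lines

Specimen A: true growth line count = 281 − 14 + 7 = 274.
Specimen A: dividing by 2 growth lines per year: 274 / 2 = 137 years.
A: Extension rate ≈ 116.9 / 137 = 0.853 mm per year.
Specimen B: 64.5 mm / 0.853 mm per year = 75.62 years; at 2 growth lines per year that is 75.62 × 2 ≈ 151 growth lines.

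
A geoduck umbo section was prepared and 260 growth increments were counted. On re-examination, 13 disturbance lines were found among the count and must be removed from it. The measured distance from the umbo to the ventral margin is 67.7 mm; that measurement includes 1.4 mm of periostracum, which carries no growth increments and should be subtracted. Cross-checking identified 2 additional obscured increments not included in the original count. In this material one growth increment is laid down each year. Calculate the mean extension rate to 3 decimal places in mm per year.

Correcting the raw count gives 260 − 13 + 2 = 249 true growth increments.
Net length = 67.7 − 1.4 = 66.3 mm.
66.3 mm over 249 years gives 66.3 / 249 ≈ 0.266 mm per year.

0.266 mm per year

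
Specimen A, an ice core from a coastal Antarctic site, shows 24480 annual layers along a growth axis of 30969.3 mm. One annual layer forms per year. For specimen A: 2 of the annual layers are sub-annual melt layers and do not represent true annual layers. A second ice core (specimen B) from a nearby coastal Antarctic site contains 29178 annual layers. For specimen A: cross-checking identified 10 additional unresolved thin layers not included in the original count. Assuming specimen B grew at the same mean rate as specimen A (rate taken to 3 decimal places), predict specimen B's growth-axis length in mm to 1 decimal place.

Specimen A: true annual layer count = 24480 − 2 + 10 = 24488.
A: Mean rate = 30969.3 mm / 24488 years ≈ 1.265 mm per year.
Length of B = 1.265 × 29178 = 36910.2 mm.

36910.2 mm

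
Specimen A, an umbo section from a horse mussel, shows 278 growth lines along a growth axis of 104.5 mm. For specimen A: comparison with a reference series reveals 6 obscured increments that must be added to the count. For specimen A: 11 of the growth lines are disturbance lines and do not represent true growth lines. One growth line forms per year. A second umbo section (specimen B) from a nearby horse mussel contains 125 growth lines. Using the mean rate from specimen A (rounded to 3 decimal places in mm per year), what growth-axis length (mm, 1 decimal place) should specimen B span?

Specimen A: adjusted count: 278 − 11 + 6 = 273 growth lines.
A: Extension rate ≈ 104.5 / 273 = 0.383 mm/yr.
B's length ≈ 0.383 × 125 = 47.9 mm.

47.9 mm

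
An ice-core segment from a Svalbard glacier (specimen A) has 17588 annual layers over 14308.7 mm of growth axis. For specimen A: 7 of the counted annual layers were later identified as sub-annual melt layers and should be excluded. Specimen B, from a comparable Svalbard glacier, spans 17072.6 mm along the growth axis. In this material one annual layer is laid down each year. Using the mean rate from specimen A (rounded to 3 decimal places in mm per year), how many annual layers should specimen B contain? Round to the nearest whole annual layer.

20974 annual layers

Specimen A: true annual layer count = 17588 − 7 = 17581.
A: Extension rate ≈ 14308.7 / 17581 = 0.814 mm per year.
B spans 17072.6 / 0.814 = 20973.71 years ≈ 20974 annual layers.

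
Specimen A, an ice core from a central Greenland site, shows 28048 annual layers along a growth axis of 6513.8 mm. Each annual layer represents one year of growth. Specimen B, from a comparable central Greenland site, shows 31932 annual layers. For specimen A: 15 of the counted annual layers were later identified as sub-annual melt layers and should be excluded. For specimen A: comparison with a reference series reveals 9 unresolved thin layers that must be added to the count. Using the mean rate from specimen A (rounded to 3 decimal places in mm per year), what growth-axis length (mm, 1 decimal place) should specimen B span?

Specimen A: correcting the raw count gives 28048 − 15 + 9 = 28042 true annual layers.
A: Mean rate = 6513.8 mm / 28042 years ≈ 0.232 mm per year.
For B, 0.232 mm/year × 31932 years = 7408.2 mm.

7408.2 mm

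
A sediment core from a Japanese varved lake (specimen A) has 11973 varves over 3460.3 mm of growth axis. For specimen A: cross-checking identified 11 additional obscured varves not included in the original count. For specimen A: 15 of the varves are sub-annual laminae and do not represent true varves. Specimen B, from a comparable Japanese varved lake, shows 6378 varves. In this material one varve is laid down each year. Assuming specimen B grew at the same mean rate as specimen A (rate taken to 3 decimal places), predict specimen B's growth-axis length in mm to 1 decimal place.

Specimen A: true varve count = 11973 − 15 + 11 = 11969.
A: Mean rate = 3460.3 mm / 11969 years ≈ 0.289 mm/yr.
For B, 0.289 mm/year × 6378 years = 1843.2 mm.

1843.2 mm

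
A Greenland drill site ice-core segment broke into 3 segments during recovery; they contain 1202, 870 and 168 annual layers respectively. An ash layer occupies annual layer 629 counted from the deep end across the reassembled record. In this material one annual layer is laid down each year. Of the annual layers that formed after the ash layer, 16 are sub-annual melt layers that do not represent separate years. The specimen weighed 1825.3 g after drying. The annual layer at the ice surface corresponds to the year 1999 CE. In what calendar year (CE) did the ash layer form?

Total annual layers = 1202 + 870 + 168 = 2240.
2240 − 629 = 1611 annual layers lie beyond the ash layer toward the ice surface.
Excluding 16 false annual layers: 1611 − 16 = 1595.
Counting back 1595 years from 1999 CE places the ash layer in 1999 − 1595 = 404 CE.

404 CE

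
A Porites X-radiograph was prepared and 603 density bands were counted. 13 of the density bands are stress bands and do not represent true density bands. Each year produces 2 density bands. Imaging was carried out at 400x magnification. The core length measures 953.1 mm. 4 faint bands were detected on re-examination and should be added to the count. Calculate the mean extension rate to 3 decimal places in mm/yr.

3.209 mm/yr

Adjusted count: 603 − 13 + 4 = 594 density bands.
With 2 density bands per year, 594 / 2 = 297 years.
Extension rate ≈ 953.1 / 297 = 3.209 mm/yr.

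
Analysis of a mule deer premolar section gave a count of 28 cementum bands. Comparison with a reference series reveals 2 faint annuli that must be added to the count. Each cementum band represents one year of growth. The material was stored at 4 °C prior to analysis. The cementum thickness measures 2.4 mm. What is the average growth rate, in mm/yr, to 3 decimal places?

0.080 mm/yr

After corrections the count is 28 + 2 = 30 cementum bands.
Extension rate ≈ 2.4 / 30 = 0.080 mm/yr.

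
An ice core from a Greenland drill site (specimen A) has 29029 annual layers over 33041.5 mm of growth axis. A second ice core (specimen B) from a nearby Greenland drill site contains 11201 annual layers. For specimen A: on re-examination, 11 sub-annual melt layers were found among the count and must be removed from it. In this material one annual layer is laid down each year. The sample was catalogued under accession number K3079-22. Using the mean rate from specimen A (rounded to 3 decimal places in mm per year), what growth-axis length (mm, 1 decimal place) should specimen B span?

12757.9 mm

Specimen A: adjusted count: 29029 − 11 = 29018 annual layers.
A: 33041.5 mm over 29018 years gives 33041.5 / 29018 ≈ 1.139 mm/yr.
For B, 1.139 mm/year × 11201 years = 12757.9 mm.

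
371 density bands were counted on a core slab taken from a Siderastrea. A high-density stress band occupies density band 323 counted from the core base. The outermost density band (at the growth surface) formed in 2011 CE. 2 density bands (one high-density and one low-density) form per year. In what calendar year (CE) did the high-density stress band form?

1987 CE

The high-density stress band sits at density band 323 from the core base, so 371 − 323 = 48 density bands formed after it.
48 density bands at 2 per year is 48 / 2 = 24 years.
The density band at the growth surface is 2011 CE, so the high-density stress band dates to 2011 − 24 = 1987 CE.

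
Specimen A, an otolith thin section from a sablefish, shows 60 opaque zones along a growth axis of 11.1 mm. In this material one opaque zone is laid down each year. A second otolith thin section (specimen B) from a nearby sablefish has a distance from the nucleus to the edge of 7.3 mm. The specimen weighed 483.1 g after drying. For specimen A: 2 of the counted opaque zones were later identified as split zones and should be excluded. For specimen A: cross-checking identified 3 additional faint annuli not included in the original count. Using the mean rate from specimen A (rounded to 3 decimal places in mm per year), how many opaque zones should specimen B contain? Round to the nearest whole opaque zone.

Specimen A: true opaque zone count = 60 − 2 + 3 = 61.
A: Extension rate ≈ 11.1 / 61 = 0.182 mm per year.
B spans 7.3 / 0.182 = 40.11 years ≈ 40 opaque zones.

40 opaque zones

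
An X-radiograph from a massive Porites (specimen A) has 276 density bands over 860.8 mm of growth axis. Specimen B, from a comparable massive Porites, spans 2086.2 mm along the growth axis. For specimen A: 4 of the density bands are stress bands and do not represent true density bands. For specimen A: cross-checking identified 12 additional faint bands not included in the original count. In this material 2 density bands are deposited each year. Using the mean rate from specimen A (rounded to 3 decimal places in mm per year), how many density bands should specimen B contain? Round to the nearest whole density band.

688 density bands

Specimen A: correcting the raw count gives 276 − 4 + 12 = 284 true density bands.
Specimen A: dividing by 2 density bands per year: 284 / 2 = 142 years.
A: Extension rate ≈ 860.8 / 142 = 6.062 mm/yr.
For B, 2086.2 / 6.062 = 344.14 years; at 2 density bands per year that is 344.14 × 2 ≈ 688 density bands.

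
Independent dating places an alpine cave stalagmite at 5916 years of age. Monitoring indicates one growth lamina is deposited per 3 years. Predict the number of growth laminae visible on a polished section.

1972 growth laminae

At 3 years per growth lamina, 5916 / 3 = 1972 growth laminae are expected.
So 1972 growth laminae should be present.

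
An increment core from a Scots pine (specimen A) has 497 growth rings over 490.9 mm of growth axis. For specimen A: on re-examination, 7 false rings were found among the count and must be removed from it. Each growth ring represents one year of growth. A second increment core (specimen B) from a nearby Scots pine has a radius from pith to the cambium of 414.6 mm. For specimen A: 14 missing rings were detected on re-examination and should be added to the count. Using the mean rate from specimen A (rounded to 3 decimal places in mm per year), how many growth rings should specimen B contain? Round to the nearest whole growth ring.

Specimen A: true growth ring count = 497 − 7 + 14 = 504.
A: Extension rate ≈ 490.9 / 504 = 0.974 mm/year.
B spans 414.6 / 0.974 = 425.67 years ≈ 426 growth rings.

426 growth rings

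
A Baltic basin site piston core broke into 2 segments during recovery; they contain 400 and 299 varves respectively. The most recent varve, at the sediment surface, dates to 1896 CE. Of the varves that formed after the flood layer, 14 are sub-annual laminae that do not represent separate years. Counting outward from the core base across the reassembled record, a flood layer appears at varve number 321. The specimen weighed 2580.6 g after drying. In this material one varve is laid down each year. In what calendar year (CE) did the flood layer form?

Total varves = 400 + 299 = 699.
The flood layer sits at varve 321 from the core base, so 699 − 321 = 378 varves formed after it.
Removing the 14 false varves leaves 378 − 14 = 364 true varves beyond the flood layer.
The varve at the sediment surface is 1896 CE, so the flood layer dates to 1896 − 364 = 1532 CE.

1532 CE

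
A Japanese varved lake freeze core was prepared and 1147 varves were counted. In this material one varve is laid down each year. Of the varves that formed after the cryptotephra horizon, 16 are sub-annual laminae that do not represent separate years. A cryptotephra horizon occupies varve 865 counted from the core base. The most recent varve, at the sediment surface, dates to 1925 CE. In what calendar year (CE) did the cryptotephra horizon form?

1659 CE

Between varve 865 and the sediment surface there are 1147 − 865 = 282 varves.
Removing the 16 false varves leaves 282 − 16 = 266 true varves beyond the cryptotephra horizon.
Counting back 266 years from 1925 CE places the cryptotephra horizon in 1925 − 266 = 1659 CE.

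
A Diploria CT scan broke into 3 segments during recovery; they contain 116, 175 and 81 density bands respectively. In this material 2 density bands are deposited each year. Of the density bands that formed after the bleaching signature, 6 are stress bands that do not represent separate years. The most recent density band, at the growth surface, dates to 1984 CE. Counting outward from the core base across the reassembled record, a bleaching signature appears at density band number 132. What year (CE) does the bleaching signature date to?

1867 CE

Total density bands = 116 + 175 + 81 = 372.
The bleaching signature sits at density band 132 from the core base, so 372 − 132 = 240 density bands formed after it.
240 − 6 false = 234 true density bands after the bleaching signature.
234 density bands at 2 per year is 234 / 2 = 117 years.
1984 − 117 = 1867 CE.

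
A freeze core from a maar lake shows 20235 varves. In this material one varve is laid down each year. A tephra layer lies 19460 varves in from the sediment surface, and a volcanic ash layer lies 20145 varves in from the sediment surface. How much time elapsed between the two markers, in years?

Separation: 20145 − 19460 = 685 varves.
At one varve per year, 685 years elapsed between them.

685 yr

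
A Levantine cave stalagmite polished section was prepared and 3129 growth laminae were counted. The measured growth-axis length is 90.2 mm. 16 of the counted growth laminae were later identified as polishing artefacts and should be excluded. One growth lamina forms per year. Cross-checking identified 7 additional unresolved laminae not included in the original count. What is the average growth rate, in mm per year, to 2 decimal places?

0.03 mm per year

True growth lamina count = 3129 − 16 + 7 = 3120.
Extension rate ≈ 90.2 / 3120 = 0.03 mm per year.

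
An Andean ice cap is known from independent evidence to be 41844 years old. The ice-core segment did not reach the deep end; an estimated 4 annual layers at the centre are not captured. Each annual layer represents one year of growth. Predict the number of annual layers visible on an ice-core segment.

41840 annual layers

One annual layer per year gives 41844 annual layers over 41844 years.
Less the 4 uncaptured annual layers: 41844 − 4 = 41840.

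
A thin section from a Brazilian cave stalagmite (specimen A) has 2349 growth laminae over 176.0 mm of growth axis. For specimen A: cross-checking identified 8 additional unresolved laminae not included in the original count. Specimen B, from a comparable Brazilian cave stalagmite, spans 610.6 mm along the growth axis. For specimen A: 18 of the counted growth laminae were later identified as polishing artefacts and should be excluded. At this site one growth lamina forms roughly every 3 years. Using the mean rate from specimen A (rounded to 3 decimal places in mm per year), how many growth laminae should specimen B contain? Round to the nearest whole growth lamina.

Specimen A: after corrections the count is 2349 − 18 + 8 = 2339 growth laminae.
Specimen A: at 3 years per growth lamina, 2339 × 3 = 7017 years.
A: 176.0 mm over 7017 years gives 176.0 / 7017 ≈ 0.025 mm/yr.
B spans 610.6 / 0.025 = 24424.00 years; at 3 years per growth lamina that is 24424.00 / 3 ≈ 8141 growth laminae.

8141 growth laminae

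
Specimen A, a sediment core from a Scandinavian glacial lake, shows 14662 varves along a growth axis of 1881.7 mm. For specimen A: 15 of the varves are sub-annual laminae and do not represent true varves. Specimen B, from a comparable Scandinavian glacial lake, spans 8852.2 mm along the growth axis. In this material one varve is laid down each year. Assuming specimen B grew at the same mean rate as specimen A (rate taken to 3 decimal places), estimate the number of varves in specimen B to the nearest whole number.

Specimen A: true varve count = 14662 − 15 = 14647.
A: 1881.7 mm over 14647 years gives 1881.7 / 14647 ≈ 0.128 mm/yr.
For B, 8852.2 / 0.128 = 69157.81 years ≈ 69158 varves.

69158 varves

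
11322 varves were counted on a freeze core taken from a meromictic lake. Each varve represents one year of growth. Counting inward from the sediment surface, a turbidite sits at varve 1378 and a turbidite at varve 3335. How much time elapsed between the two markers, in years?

3335 − 1378 = 1957 varves lie between the two events.
That is 1957 years at one varve per year.

1957 years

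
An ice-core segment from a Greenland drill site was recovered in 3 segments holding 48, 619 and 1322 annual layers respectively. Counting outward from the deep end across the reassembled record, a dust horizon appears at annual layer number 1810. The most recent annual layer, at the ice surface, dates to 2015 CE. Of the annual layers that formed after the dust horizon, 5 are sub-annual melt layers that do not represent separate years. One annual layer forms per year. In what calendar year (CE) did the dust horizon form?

Total annual layers = 48 + 619 + 1322 = 1989.
1989 − 1810 = 179 annual layers lie beyond the dust horizon toward the ice surface.
Excluding 5 false annual layers: 179 − 5 = 174.
2015 − 174 = 1841 CE.

1841 CE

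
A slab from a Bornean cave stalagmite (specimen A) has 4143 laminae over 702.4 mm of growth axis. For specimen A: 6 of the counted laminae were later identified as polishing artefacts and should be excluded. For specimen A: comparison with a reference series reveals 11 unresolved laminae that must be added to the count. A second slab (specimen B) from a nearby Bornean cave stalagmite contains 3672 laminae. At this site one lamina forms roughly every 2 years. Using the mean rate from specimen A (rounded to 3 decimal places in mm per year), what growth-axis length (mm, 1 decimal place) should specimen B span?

Specimen A: true lamina count = 4143 − 6 + 11 = 4148.
Specimen A: 4148 laminae at 2 years each span 4148 × 2 = 8296 years.
A: Extension rate ≈ 702.4 / 8296 = 0.085 mm/year.
Specimen B: at 2 years per lamina, 3672 × 2 = 7344 years. Length of B = 0.085 × 7344 = 624.2 mm.

624.2 mm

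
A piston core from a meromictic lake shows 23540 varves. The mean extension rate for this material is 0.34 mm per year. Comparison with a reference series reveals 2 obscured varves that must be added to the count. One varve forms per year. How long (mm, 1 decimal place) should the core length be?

Adjusted count: 23540 + 2 = 23542 varves.
23542 years at 0.34 mm/year gives 0.34 × 23542 = 8004.3 mm.

8004.3 mm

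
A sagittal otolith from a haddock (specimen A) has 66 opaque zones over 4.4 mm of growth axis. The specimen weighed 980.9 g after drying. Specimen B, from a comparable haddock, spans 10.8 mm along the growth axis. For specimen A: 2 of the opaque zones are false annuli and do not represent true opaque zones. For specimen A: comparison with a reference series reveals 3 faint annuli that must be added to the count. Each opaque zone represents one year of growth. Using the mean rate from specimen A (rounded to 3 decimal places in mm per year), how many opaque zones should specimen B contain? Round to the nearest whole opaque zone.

Specimen A: correcting the raw count gives 66 − 2 + 3 = 67 true opaque zones.
A: 4.4 mm over 67 years gives 4.4 / 67 ≈ 0.066 mm/yr.
B spans 10.8 / 0.066 = 163.64 years ≈ 164 opaque zones.

164 opaque zones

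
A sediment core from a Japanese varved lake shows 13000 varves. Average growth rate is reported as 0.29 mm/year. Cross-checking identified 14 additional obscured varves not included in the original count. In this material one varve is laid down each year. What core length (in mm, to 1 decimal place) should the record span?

3774.1 mm

Adjusted count: 13000 + 14 = 13014 varves.
Predicted length = 0.29 mm/year × 13014 years = 3774.1 mm.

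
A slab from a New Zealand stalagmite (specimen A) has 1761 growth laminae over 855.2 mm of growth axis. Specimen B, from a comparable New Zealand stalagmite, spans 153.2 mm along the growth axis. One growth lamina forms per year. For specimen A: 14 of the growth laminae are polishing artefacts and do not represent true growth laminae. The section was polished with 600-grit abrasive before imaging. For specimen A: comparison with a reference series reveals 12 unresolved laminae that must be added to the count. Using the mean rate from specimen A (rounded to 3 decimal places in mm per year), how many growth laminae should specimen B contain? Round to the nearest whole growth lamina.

Specimen A: after corrections the count is 1761 − 14 + 12 = 1759 growth laminae.
A: 855.2 mm over 1759 years gives 855.2 / 1759 ≈ 0.486 mm per year.
Specimen B: 153.2 mm / 0.486 mm per year = 315.23 years ≈ 315 growth laminae.

315 growth laminae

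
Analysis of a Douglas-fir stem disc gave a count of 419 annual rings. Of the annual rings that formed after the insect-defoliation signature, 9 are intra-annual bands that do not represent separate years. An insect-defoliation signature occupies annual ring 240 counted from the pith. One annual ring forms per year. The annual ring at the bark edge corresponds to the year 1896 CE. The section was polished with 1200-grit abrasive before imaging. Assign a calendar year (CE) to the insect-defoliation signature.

419 − 240 = 179 annual rings lie beyond the insect-defoliation signature toward the bark edge.
179 − 9 false = 170 true annual rings after the insect-defoliation signature.
The annual ring at the bark edge is 1896 CE, so the insect-defoliation signature dates to 1896 − 170 = 1726 CE.

1726 CE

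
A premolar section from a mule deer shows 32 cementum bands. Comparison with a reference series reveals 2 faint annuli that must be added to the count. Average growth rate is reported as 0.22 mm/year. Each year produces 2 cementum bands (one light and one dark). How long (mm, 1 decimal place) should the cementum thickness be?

Correcting the raw count gives 32 + 2 = 34 true cementum bands.
With 2 cementum bands per year, 34 / 2 = 17 years.
Predicted length = 0.22 mm/year × 17 years = 3.7 mm.

3.7 mm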